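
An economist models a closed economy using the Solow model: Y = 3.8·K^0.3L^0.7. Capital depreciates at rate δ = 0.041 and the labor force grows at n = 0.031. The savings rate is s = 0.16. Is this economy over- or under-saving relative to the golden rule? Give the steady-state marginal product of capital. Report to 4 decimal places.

under-saving; MPK ≈ 0.1350

Break-even investment rate: n + δ = 0.031 + 0.041 = 0.072.
Steady-state k*: s·A·k^0.3 = 0.072·k gives k* = (0.16·3.8/0.072)^(1/0.7) ≈ 21.0704.
MPK = 0.3·3.8·21.0704^(-0.7) ≈ 0.1350.
MPK > n+δ = 0.072, so the economy is dynamically efficient (under-saving).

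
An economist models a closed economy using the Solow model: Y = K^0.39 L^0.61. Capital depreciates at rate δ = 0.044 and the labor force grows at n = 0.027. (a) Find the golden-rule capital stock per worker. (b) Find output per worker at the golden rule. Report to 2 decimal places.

(a) k_gold ≈ 16.32; (b) y_gold ≈ 2.97

n + δ = 0.027 + 0.044 = 0.071.
Setting f'(k) = n+δ gives 0.39·k^(0.39−1) = 0.071, hence k_gold = (0.39/0.071)^(1/0.61) ≈ 16.3229.
y_gold = 16.3229^0.39 ≈ 2.9716.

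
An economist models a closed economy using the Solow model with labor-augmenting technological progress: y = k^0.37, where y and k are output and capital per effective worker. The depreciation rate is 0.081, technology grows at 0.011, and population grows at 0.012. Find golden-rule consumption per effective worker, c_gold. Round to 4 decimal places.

c_gold ≈ 1.3275

n + g + δ = 0.012 + 0.011 + 0.081 = 0.104.
Setting f'(k) = n+g+δ gives 0.37·k^(0.37−1) = 0.104, hence k_gold = (0.37/0.104)^(1/0.63) ≈ 7.4967.
y_gold = 7.4967^0.37 ≈ 2.1072.
c_gold = y_gold − (n+g+δ)·k_gold = 2.1072 − 0.104·7.4967 ≈ 1.3275.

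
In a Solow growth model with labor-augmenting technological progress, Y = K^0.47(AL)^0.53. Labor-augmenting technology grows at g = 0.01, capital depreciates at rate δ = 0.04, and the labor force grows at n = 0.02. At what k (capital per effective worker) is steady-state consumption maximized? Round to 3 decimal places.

Capital per effective worker breaks even when investment replaces (n + g + δ)·k; here n + g + δ = 0.07.
At the golden rule the marginal product of capital equals n+g+δ: 0.47·k^(0.47−1) = 0.07. Solving, k_gold = (0.47/0.07)^(1/0.53) ≈ 36.3393.

k_gold ≈ 36.339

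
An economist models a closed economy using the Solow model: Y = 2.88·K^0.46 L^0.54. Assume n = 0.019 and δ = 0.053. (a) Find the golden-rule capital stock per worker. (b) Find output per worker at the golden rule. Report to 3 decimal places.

The effective depreciation rate is n + δ = 0.019 + 0.053 = 0.072.
Maximizing c = f(k) − (n+δ)·k gives f'(k) = n+δ, i.e. 0.46·2.88·k^(0.46−1) = 0.072, so k_gold = (0.46·2.88/0.072)^(1/0.54) ≈ 219.9152.
y_gold = 2.88·219.9152^0.46 ≈ 34.4215.

(a) k_gold ≈ 219.915; (b) y_gold ≈ 34.422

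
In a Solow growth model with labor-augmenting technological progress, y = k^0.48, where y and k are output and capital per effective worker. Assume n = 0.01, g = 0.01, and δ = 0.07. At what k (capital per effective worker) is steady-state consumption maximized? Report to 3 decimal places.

Break-even investment rate: n + g + δ = 0.01 + 0.01 + 0.07 = 0.09.
Setting f'(k) = n+g+δ gives 0.48·k^(0.48−1) = 0.09, hence k_gold = (0.48/0.09)^(1/0.52) ≈ 25.0077.

k_gold ≈ 25.008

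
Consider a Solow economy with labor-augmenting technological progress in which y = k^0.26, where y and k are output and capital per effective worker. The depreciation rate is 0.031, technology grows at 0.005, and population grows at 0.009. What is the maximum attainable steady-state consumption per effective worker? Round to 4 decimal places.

n + g + δ = 0.009 + 0.005 + 0.031 = 0.045.
Maximizing c = f(k) − (n+g+δ)·k gives f'(k) = n+g+δ, i.e. 0.26·k^(0.26−1) = 0.045, so k_gold = (0.26/0.045)^(1/0.74) ≈ 10.7006.
y_gold = 10.7006^0.26 ≈ 1.8520.
c_gold = y_gold − (n+g+δ)·k_gold = 1.8520 − 0.045·10.7006 ≈ 1.3705.

c_gold ≈ 1.3705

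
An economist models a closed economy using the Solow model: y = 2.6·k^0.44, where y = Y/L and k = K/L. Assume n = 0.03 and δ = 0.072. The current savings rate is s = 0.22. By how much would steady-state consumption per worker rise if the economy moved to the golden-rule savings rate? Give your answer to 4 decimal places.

Δc ≈ 1.8683

Break-even investment rate: n + δ = 0.03 + 0.072 = 0.102.
Current steady state (s = 0.22): k* = (0.22·2.6/0.102)^(1/0.56) ≈ 21.7338, y* = 2.6·21.7338^0.44 ≈ 10.0766, c* = (1−0.22)·10.0766 ≈ 7.8597.
Maximizing c = f(k) − (n+δ)·k gives f'(k) = n+δ, i.e. 0.44·2.6·k^(0.44−1) = 0.102, so k_gold = (0.44·2.6/0.102)^(1/0.56) ≈ 74.9357.
y_gold = 2.6·74.9357^0.44 ≈ 17.3715, c_gold = y_gold − 0.102·k_gold ≈ 9.7280.
Gain: Δc = 9.7280 − 7.8597 ≈ 1.8683.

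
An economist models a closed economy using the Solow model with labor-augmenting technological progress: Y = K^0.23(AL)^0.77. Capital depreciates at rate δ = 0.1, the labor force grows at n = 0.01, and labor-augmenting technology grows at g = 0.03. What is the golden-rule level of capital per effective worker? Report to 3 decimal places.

n + g + δ = 0.01 + 0.03 + 0.1 = 0.14.
Golden rule sets MPK = n+g+δ: 0.23·k^(0.23−1) = 0.14, so k_gold = (0.23/0.14)^(1/0.77) ≈ 1.9055.

k_gold ≈ 1.905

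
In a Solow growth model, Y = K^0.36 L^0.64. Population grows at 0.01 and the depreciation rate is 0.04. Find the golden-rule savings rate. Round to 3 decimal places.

s_gold = 0.360

Capital per worker breaks even when investment replaces (n + δ)·k; here n + δ = 0.05.
At the golden rule MPK = n+δ, and in any Cobb-Douglas steady state s = (n+δ)·k/y = MPK·k/y = capital's share 0.36.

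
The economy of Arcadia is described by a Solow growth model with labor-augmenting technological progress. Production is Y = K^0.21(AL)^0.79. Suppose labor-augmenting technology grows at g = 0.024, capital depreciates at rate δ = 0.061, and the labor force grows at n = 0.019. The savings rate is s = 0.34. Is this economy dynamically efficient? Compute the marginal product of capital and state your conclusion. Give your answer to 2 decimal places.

Capital per effective worker breaks even when investment replaces (n + g + δ)·k; here n + g + δ = 0.104.
Steady-state k*: s·k^0.21 = 0.104·k gives k* = (0.34/0.104)^(1/0.79) ≈ 4.4792.
MPK = 0.21·4.4792^(-0.79) ≈ 0.0642.
MPK < n+g+δ = 0.104, so the economy is dynamically inefficient (over-saving).

dynamically inefficient; MPK ≈ 0.06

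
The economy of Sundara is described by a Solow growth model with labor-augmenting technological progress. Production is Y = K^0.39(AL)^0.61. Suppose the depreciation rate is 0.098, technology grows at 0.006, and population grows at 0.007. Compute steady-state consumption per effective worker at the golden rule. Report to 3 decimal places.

Capital per effective worker breaks even when investment replaces (n + g + δ)·k; here n + g + δ = 0.111.
At the golden rule the marginal product of capital equals n+g+δ: 0.39·k^(0.39−1) = 0.111. Solving, k_gold = (0.39/0.111)^(1/0.61) ≈ 7.8462.
y_gold = 7.8462^0.39 ≈ 2.2331.
c_gold = y_gold − (n+g+δ)·k_gold = 2.2331 − 0.111·7.8462 ≈ 1.3622.

c_gold ≈ 1.362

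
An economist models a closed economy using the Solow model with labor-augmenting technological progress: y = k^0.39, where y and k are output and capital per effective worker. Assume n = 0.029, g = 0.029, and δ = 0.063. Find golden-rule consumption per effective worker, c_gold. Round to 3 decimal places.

Capital per effective worker breaks even when investment replaces (n + g + δ)·k; here n + g + δ = 0.121.
Golden rule sets MPK = n+g+δ: 0.39·k^(0.39−1) = 0.121, so k_gold = (0.39/0.121)^(1/0.61) ≈ 6.8115.
y_gold = 6.8115^0.39 ≈ 2.1133.
c_gold = y_gold − (n+g+δ)·k_gold = 2.1133 − 0.121·6.8115 ≈ 1.2891.

c_gold ≈ 1.289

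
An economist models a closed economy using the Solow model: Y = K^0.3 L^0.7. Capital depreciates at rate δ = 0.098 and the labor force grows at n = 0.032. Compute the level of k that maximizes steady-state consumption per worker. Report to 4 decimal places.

Break-even investment rate: n + δ = 0.032 + 0.098 = 0.13.
At the golden rule the marginal product of capital equals n+δ: 0.3·k^(0.3−1) = 0.13. Solving, k_gold = (0.3/0.13)^(1/0.7) ≈ 3.3024.

k_gold ≈ 3.3024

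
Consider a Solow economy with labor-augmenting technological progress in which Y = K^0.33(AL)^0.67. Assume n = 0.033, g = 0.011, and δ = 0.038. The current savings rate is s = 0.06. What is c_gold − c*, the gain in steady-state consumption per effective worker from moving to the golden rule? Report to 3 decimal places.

n + g + δ = 0.033 + 0.011 + 0.038 = 0.082.
Current steady state (s = 0.06): k* = (0.06/0.082)^(1/0.67) ≈ 0.6274, y* = 0.6274^0.33 ≈ 0.8574, c* = (1−0.06)·0.8574 ≈ 0.8060.
Maximizing c = f(k) − (n+g+δ)·k gives f'(k) = n+g+δ, i.e. 0.33·k^(0.33−1) = 0.082, so k_gold = (0.33/0.082)^(1/0.67) ≈ 7.9898.
y_gold = 7.9898^0.33 ≈ 1.9854, c_gold = y_gold − 0.082·k_gold ≈ 1.3302.
Gain: Δc = 1.3302 − 0.8060 ≈ 0.5242.

Δc ≈ 0.524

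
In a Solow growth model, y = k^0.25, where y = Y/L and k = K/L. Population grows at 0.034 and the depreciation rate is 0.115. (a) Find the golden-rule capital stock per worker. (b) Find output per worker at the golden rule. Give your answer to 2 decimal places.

The effective depreciation rate is n + δ = 0.034 + 0.115 = 0.149.
Maximizing c = f(k) − (n+δ)·k gives f'(k) = n+δ, i.e. 0.25·k^(0.25−1) = 0.149, so k_gold = (0.25/0.149)^(1/0.75) ≈ 1.9938.
y_gold = 1.9938^0.25 ≈ 1.1883.

(a) k_gold ≈ 1.99; (b) y_gold ≈ 1.19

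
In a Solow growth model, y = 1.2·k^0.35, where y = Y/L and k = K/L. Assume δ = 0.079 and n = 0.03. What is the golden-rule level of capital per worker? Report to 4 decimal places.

Break-even investment rate: n + δ = 0.03 + 0.079 = 0.109.
Setting f'(k) = n+δ gives 0.35·1.2·k^(0.35−1) = 0.109, hence k_gold = (0.35·1.2/0.109)^(1/0.65) ≈ 7.9665.

k_gold ≈ 7.9665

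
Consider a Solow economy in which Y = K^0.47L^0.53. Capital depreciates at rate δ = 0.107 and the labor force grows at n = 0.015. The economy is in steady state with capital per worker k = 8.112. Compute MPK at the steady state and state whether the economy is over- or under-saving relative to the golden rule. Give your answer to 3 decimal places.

under-saving; MPK ≈ 0.155

n + δ = 0.015 + 0.107 = 0.122.
MPK = 0.47·k^(0.47−1) = 0.47·8.112^(-0.53) ≈ 0.1550.
MPK > 0.122, so the economy is dynamically efficient (under-saving).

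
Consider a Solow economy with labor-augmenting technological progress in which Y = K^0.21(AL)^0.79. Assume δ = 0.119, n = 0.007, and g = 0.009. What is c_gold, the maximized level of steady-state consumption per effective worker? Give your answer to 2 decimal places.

Break-even investment rate: n + g + δ = 0.007 + 0.009 + 0.119 = 0.135.
Setting f'(k) = n+g+δ gives 0.21·k^(0.21−1) = 0.135, hence k_gold = (0.21/0.135)^(1/0.79) ≈ 1.7494.
y_gold = 1.7494^0.21 ≈ 1.1246.
c_gold = y_gold − (n+g+δ)·k_gold = 1.1246 − 0.135·1.7494 ≈ 0.8885.

c_gold ≈ 0.89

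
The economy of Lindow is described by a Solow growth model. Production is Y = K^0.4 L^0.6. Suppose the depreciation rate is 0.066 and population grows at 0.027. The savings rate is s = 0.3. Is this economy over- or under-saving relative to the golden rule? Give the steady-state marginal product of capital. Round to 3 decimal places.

The effective depreciation rate is n + δ = 0.027 + 0.066 = 0.093.
Steady-state k*: s·k^0.4 = 0.093·k gives k* = (0.3/0.093)^(1/0.6) ≈ 7.0426.
MPK = 0.4·7.0426^(-0.6) ≈ 0.1240.
MPK > n+δ = 0.093, so the economy is dynamically efficient (under-saving).

under-saving; MPK ≈ 0.124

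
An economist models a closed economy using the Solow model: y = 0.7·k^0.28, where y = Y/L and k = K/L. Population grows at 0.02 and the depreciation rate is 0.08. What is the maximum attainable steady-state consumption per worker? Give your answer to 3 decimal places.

n + δ = 0.02 + 0.08 = 0.1.
Setting f'(k) = n+δ gives 0.28·0.7·k^(0.28−1) = 0.1, hence k_gold = (0.28·0.7/0.1)^(1/0.72) ≈ 2.5463.
y_gold = 0.7·2.5463^0.28 ≈ 0.9094.
c_gold = y_gold − (n+δ)·k_gold = 0.9094 − 0.1·2.5463 ≈ 0.6548.

c_gold ≈ 0.655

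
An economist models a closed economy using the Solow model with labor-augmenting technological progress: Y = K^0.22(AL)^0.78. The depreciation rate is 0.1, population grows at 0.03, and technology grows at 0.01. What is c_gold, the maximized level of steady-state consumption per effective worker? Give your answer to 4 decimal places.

Break-even investment rate: n + g + δ = 0.03 + 0.01 + 0.1 = 0.14.
At the golden rule the marginal product of capital equals n+g+δ: 0.22·k^(0.22−1) = 0.14. Solving, k_gold = (0.22/0.14)^(1/0.78) ≈ 1.7851.
y_gold = 1.7851^0.22 ≈ 1.1360.
c_gold = y_gold − (n+g+δ)·k_gold = 1.1360 − 0.14·1.7851 ≈ 0.8861.

c_gold ≈ 0.8861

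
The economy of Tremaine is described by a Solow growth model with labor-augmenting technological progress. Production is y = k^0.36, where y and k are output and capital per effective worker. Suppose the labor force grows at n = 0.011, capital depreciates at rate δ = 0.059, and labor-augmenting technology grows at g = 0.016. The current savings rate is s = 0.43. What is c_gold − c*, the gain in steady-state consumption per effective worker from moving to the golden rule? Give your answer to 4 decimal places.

Δc ≈ 0.0226

Break-even investment rate: n + g + δ = 0.011 + 0.016 + 0.059 = 0.086.
Current steady state (s = 0.43): k* = (0.43/0.086)^(1/0.64) ≈ 12.3635, y* = 12.3635^0.36 ≈ 2.4727, c* = (1−0.43)·2.4727 ≈ 1.4094.
Maximizing c = f(k) − (n+g+δ)·k gives f'(k) = n+g+δ, i.e. 0.36·k^(0.36−1) = 0.086, so k_gold = (0.36/0.086)^(1/0.64) ≈ 9.3663.
y_gold = 9.3663^0.36 ≈ 2.2375, c_gold = y_gold − 0.086·k_gold ≈ 1.4320.
Gain: Δc = 1.4320 − 1.4094 ≈ 0.0226.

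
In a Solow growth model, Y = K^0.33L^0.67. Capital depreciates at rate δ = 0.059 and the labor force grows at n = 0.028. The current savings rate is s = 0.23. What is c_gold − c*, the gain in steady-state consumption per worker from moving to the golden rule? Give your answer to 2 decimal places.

The effective depreciation rate is n + δ = 0.028 + 0.059 = 0.087.
Current steady state (s = 0.23): k* = (0.23/0.087)^(1/0.67) ≈ 4.2674, y* = 4.2674^0.33 ≈ 1.6142, c* = (1−0.23)·1.6142 ≈ 1.2429.
At the golden rule the marginal product of capital equals n+δ: 0.33·k^(0.33−1) = 0.087. Solving, k_gold = (0.33/0.087)^(1/0.67) ≈ 7.3143.
y_gold = 7.3143^0.33 ≈ 1.9283, c_gold = y_gold − 0.087·k_gold ≈ 1.2920.
Gain: Δc = 1.2920 − 1.2429 ≈ 0.0490.

Δc ≈ 0.05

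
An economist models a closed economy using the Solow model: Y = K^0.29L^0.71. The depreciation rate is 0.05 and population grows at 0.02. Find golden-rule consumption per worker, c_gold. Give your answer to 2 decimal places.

c_gold ≈ 1.27

Break-even investment rate: n + δ = 0.02 + 0.05 = 0.07.
At the golden rule the marginal product of capital equals n+δ: 0.29·k^(0.29−1) = 0.07. Solving, k_gold = (0.29/0.07)^(1/0.71) ≈ 7.4035.
y_gold = 7.4035^0.29 ≈ 1.7870.
c_gold = y_gold − (n+δ)·k_gold = 1.7870 − 0.07·7.4035 ≈ 1.2688.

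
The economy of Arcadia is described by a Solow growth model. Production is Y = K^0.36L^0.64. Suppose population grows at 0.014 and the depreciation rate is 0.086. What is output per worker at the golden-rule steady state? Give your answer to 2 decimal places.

y_gold ≈ 2.06

Capital per worker breaks even when investment replaces (n + δ)·k; here n + δ = 0.1.
Golden rule sets MPK = n+δ: 0.36·k^(0.36−1) = 0.1, so k_gold = (0.36/0.1)^(1/0.64) ≈ 7.3998.
Output: y_gold = k_gold^0.36 = 7.3998^0.36 ≈ 2.0555.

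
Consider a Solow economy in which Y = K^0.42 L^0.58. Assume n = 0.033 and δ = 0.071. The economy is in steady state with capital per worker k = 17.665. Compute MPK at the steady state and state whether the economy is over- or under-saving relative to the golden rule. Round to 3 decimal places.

over-saving; MPK ≈ 0.079

Capital per worker breaks even when investment replaces (n + δ)·k; here n + δ = 0.104.
MPK = 0.42·k^(0.42−1) = 0.42·17.665^(-0.58) ≈ 0.0794.
MPK < 0.104, so the economy is dynamically inefficient (over-saving).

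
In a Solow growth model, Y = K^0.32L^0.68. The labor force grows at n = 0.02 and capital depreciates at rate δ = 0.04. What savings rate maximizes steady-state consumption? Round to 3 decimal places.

n + δ = 0.02 + 0.04 = 0.06.
At the golden rule MPK = n+δ, and in any Cobb-Douglas steady state s = (n+δ)·k/y = MPK·k/y = capital's share 0.32.

s_gold = 0.320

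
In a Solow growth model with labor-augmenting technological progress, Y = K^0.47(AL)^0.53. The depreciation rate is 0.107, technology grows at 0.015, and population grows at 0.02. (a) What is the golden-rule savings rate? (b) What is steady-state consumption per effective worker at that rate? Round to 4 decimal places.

(a) s_gold = 0.4700; (b) c_gold ≈ 1.5319

Capital per effective worker breaks even when investment replaces (n + g + δ)·k; here n + g + δ = 0.142.
For Cobb-Douglas, s_gold equals capital's share: s_gold = 0.47.
Setting f'(k) = n+g+δ gives 0.47·k^(0.47−1) = 0.142, hence k_gold = (0.47/0.142)^(1/0.53) ≈ 9.5669.
y_gold = 9.5669^0.47 ≈ 2.8904; c_gold = (1−0.47)·y_gold ≈ 1.5319.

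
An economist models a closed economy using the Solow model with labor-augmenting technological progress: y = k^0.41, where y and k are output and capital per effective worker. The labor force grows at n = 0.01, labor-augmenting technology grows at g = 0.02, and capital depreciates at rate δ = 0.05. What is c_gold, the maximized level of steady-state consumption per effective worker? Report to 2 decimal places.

n + g + δ = 0.01 + 0.02 + 0.05 = 0.08.
Setting f'(k) = n+g+δ gives 0.41·k^(0.41−1) = 0.08, hence k_gold = (0.41/0.08)^(1/0.59) ≈ 15.9541.
y_gold = 15.9541^0.41 ≈ 3.1130.
c_gold = y_gold − (n+g+δ)·k_gold = 3.1130 − 0.08·15.9541 ≈ 1.8367.

c_gold ≈ 1.84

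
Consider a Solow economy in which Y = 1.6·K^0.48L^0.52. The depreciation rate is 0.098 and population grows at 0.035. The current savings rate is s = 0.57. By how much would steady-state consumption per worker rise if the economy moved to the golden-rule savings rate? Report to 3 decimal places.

The effective depreciation rate is n + δ = 0.035 + 0.098 = 0.133.
Current steady state (s = 0.57): k* = (0.57·1.6/0.133)^(1/0.52) ≈ 40.5478, y* = 1.6·40.5478^0.48 ≈ 9.4612, c* = (1−0.57)·9.4612 ≈ 4.0683.
Setting f'(k) = n+δ gives 0.48·1.6·k^(0.48−1) = 0.133, hence k_gold = (0.48·1.6/0.133)^(1/0.52) ≈ 29.1368.
y_gold = 1.6·29.1368^0.48 ≈ 8.0733, c_gold = y_gold − 0.133·k_gold ≈ 4.1981.
Gain: Δc = 4.1981 − 4.0683 ≈ 0.1298.

Δc ≈ 0.130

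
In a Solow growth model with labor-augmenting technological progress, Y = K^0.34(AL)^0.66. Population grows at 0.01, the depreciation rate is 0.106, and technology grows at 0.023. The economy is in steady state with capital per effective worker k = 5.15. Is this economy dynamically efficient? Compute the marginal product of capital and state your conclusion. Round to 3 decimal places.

dynamically inefficient; MPK ≈ 0.115

Capital per effective worker breaks even when investment replaces (n + g + δ)·k; here n + g + δ = 0.139.
MPK = 0.34·k^(0.34−1) = 0.34·5.15^(-0.66) ≈ 0.1153.
MPK < 0.139, so the economy is dynamically inefficient (over-saving).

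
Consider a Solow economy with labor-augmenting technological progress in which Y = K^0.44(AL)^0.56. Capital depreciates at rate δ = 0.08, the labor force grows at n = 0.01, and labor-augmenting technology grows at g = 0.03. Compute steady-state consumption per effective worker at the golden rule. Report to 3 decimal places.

Break-even investment rate: n + g + δ = 0.01 + 0.03 + 0.08 = 0.12.
Setting f'(k) = n+g+δ gives 0.44·k^(0.44−1) = 0.12, hence k_gold = (0.44/0.12)^(1/0.56) ≈ 10.1772.
y_gold = 10.1772^0.44 ≈ 2.7756.
c_gold = y_gold − (n+g+δ)·k_gold = 2.7756 − 0.12·10.1772 ≈ 1.5543.

c_gold ≈ 1.554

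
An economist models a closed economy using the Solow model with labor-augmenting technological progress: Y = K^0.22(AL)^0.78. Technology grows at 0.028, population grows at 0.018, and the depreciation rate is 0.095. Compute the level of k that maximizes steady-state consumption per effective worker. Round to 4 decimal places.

Capital per effective worker breaks even when investment replaces (n + g + δ)·k; here n + g + δ = 0.141.
Maximizing c = f(k) − (n+g+δ)·k gives f'(k) = n+g+δ, i.e. 0.22·k^(0.22−1) = 0.141, so k_gold = (0.22/0.141)^(1/0.78) ≈ 1.7689.

k_gold ≈ 1.7689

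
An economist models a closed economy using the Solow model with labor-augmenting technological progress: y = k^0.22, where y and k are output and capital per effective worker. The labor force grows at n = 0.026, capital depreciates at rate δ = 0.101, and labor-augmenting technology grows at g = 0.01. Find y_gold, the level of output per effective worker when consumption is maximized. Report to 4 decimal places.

n + g + δ = 0.026 + 0.01 + 0.101 = 0.137.
Setting f'(k) = n+g+δ gives 0.22·k^(0.22−1) = 0.137, hence k_gold = (0.22/0.137)^(1/0.78) ≈ 1.8354.
Output: y_gold = k_gold^0.22 = 1.8354^0.22 ≈ 1.1429.

y_gold ≈ 1.1429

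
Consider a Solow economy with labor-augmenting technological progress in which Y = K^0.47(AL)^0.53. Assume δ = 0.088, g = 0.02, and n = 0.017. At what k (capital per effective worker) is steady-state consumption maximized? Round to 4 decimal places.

k_gold ≈ 12.1691

The effective depreciation rate is n + g + δ = 0.017 + 0.02 + 0.088 = 0.125.
Maximizing c = f(k) − (n+g+δ)·k gives f'(k) = n+g+δ, i.e. 0.47·k^(0.47−1) = 0.125, so k_gold = (0.47/0.125)^(1/0.53) ≈ 12.1691.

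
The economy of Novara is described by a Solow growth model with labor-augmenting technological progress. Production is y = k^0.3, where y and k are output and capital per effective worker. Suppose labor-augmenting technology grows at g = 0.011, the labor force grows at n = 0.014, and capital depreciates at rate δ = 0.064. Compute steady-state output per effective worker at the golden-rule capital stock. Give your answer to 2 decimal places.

Capital per effective worker breaks even when investment replaces (n + g + δ)·k; here n + g + δ = 0.089.
At the golden rule the marginal product of capital equals n+g+δ: 0.3·k^(0.3−1) = 0.089. Solving, k_gold = (0.3/0.089)^(1/0.7) ≈ 5.6742.
Output: y_gold = k_gold^0.3 = 5.6742^0.3 ≈ 1.6833.

y_gold ≈ 1.68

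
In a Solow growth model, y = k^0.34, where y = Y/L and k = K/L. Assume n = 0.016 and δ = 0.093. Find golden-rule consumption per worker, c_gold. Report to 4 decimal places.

Capital per worker breaks even when investment replaces (n + δ)·k; here n + δ = 0.109.
Golden rule sets MPK = n+δ: 0.34·k^(0.34−1) = 0.109, so k_gold = (0.34/0.109)^(1/0.66) ≈ 5.6049.
y_gold = 5.6049^0.34 ≈ 1.7969.
c_gold = y_gold − (n+δ)·k_gold = 1.7969 − 0.109·5.6049 ≈ 1.1859.

c_gold ≈ 1.1859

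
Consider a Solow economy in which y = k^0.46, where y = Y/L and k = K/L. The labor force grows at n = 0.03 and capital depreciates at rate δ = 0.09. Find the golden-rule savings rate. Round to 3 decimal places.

Break-even investment rate: n + δ = 0.03 + 0.09 = 0.12.
At the golden rule MPK = n+δ, and in any Cobb-Douglas steady state s = (n+δ)·k/y = MPK·k/y = capital's share 0.46.

s_gold = 0.460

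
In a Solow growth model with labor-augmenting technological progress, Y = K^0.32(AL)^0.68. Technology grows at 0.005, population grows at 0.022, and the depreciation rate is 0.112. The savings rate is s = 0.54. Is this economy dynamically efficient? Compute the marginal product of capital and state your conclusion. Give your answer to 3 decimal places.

Break-even investment rate: n + g + δ = 0.022 + 0.005 + 0.112 = 0.139.
Steady-state k*: s·k^0.32 = 0.139·k gives k* = (0.54/0.139)^(1/0.68) ≈ 7.3576.
MPK = 0.32·7.3576^(-0.68) ≈ 0.0824.
MPK < n+g+δ = 0.139, so the economy is dynamically inefficient (over-saving).

dynamically inefficient; MPK ≈ 0.082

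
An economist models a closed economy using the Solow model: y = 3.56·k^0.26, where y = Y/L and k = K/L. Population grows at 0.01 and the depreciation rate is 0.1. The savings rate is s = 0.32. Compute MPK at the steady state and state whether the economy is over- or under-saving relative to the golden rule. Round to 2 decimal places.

Capital per worker breaks even when investment replaces (n + δ)·k; here n + δ = 0.11.
Steady-state k*: s·A·k^0.26 = 0.11·k gives k* = (0.32·3.56/0.11)^(1/0.74) ≈ 23.5452.
MPK = 0.26·3.56·23.5452^(-0.74) ≈ 0.0894.
MPK < n+δ = 0.11, so the economy is dynamically inefficient (over-saving).

over-saving; MPK ≈ 0.09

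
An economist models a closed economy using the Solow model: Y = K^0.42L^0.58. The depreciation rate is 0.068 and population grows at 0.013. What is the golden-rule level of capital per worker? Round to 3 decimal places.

k_gold ≈ 17.075

Capital per worker breaks even when investment replaces (n + δ)·k; here n + δ = 0.081.
Golden rule sets MPK = n+δ: 0.42·k^(0.42−1) = 0.081, so k_gold = (0.42/0.081)^(1/0.58) ≈ 17.0747.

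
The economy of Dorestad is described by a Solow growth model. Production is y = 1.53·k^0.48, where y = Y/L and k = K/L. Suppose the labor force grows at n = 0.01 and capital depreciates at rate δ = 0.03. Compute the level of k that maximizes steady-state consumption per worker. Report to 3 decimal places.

k_gold ≈ 269.479

Break-even investment rate: n + δ = 0.01 + 0.03 = 0.04.
Golden rule sets MPK = n+δ: 0.48·1.53·k^(0.48−1) = 0.04, so k_gold = (0.48·1.53/0.04)^(1/0.52) ≈ 269.4787.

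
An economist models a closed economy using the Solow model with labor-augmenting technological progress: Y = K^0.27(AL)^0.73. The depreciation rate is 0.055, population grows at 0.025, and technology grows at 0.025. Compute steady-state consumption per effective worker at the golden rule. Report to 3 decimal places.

Break-even investment rate: n + g + δ = 0.025 + 0.025 + 0.055 = 0.105.
Setting f'(k) = n+g+δ gives 0.27·k^(0.27−1) = 0.105, hence k_gold = (0.27/0.105)^(1/0.73) ≈ 3.6466.
y_gold = 3.6466^0.27 ≈ 1.4181.
c_gold = y_gold − (n+g+δ)·k_gold = 1.4181 − 0.105·3.6466 ≈ 1.0352.

c_gold ≈ 1.035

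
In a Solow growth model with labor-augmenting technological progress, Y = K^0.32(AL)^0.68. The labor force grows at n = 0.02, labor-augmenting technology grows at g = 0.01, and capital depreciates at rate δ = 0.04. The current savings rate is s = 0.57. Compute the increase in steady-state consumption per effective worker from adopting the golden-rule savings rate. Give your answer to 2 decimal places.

Δc ≈ 0.24

Break-even investment rate: n + g + δ = 0.02 + 0.01 + 0.04 = 0.07.
Current steady state (s = 0.57): k* = (0.57/0.07)^(1/0.68) ≈ 21.8463, y* = 21.8463^0.32 ≈ 2.6829, c* = (1−0.57)·2.6829 ≈ 1.1536.
Setting f'(k) = n+g+δ gives 0.32·k^(0.32−1) = 0.07, hence k_gold = (0.32/0.07)^(1/0.68) ≈ 9.3468.
y_gold = 9.3468^0.32 ≈ 2.0446, c_gold = y_gold − 0.07·k_gold ≈ 1.3903.
Gain: Δc = 1.3903 − 1.1536 ≈ 0.2367.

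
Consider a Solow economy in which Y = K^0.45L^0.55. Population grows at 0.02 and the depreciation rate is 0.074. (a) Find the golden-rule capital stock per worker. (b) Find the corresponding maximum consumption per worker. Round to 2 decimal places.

(a) k_gold ≈ 17.24; (b) c_gold ≈ 1.98

Capital per worker breaks even when investment replaces (n + δ)·k; here n + δ = 0.094.
At the golden rule the marginal product of capital equals n+δ: 0.45·k^(0.45−1) = 0.094. Solving, k_gold = (0.45/0.094)^(1/0.55) ≈ 17.2392.
y_gold = 17.2392^0.45 ≈ 3.6011; c_gold = y_gold − 0.094·k_gold ≈ 1.9806.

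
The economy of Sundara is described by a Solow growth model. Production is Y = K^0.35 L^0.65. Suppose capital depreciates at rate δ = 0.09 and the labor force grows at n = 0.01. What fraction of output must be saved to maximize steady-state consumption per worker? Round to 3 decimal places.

The effective depreciation rate is n + δ = 0.01 + 0.09 = 0.1.
At the golden rule MPK = n+δ, and in any Cobb-Douglas steady state s = (n+δ)·k/y = MPK·k/y = capital's share 0.35.

s_gold = 0.350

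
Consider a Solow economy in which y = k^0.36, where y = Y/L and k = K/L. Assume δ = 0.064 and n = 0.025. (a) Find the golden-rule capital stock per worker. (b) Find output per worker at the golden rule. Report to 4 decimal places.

(a) k_gold ≈ 8.8777; (b) y_gold ≈ 2.1948

Capital per worker breaks even when investment replaces (n + δ)·k; here n + δ = 0.089.
Maximizing c = f(k) − (n+δ)·k gives f'(k) = n+δ, i.e. 0.36·k^(0.36−1) = 0.089, so k_gold = (0.36/0.089)^(1/0.64) ≈ 8.8777.
y_gold = 8.8777^0.36 ≈ 2.1948.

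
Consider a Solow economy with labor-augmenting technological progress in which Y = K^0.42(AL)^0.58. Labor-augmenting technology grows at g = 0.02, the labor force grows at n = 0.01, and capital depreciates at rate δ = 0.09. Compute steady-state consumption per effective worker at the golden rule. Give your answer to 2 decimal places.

Break-even investment rate: n + g + δ = 0.01 + 0.02 + 0.09 = 0.12.
Golden rule sets MPK = n+g+δ: 0.42·k^(0.42−1) = 0.12, so k_gold = (0.42/0.12)^(1/0.58) ≈ 8.6706.
y_gold = 8.6706^0.42 ≈ 2.4773.
c_gold = y_gold − (n+g+δ)·k_gold = 2.4773 − 0.12·8.6706 ≈ 1.4368.

c_gold ≈ 1.44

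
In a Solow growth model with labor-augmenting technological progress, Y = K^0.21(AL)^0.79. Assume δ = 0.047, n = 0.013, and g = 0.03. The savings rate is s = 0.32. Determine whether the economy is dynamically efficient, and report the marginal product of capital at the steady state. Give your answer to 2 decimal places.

n + g + δ = 0.013 + 0.03 + 0.047 = 0.09.
Steady-state k*: s·k^0.21 = 0.09·k gives k* = (0.32/0.09)^(1/0.79) ≈ 4.9814.
MPK = 0.21·4.9814^(-0.79) ≈ 0.0591.
MPK < n+g+δ = 0.09, so the economy is dynamically inefficient (over-saving).

dynamically inefficient; MPK ≈ 0.06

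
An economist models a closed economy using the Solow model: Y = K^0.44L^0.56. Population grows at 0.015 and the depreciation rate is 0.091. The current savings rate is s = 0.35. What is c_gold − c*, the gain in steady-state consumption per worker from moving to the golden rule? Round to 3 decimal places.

The effective depreciation rate is n + δ = 0.015 + 0.091 = 0.106.
Current steady state (s = 0.35): k* = (0.35/0.106)^(1/0.56) ≈ 8.4404, y* = 8.4404^0.44 ≈ 2.5562, c* = (1−0.35)·2.5562 ≈ 1.6615.
Setting f'(k) = n+δ gives 0.44·k^(0.44−1) = 0.106, hence k_gold = (0.44/0.106)^(1/0.56) ≈ 12.7009.
y_gold = 12.7009^0.44 ≈ 3.0598, c_gold = y_gold − 0.106·k_gold ≈ 1.7135.
Gain: Δc = 1.7135 − 1.6615 ≈ 0.0519.

Δc ≈ 0.052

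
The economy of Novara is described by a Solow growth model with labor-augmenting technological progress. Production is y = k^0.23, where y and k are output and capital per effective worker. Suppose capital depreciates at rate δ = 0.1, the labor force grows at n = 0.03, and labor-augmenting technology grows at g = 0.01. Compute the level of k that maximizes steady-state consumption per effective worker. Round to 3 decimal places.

k_gold ≈ 1.905

n + g + δ = 0.03 + 0.01 + 0.1 = 0.14.
At the golden rule the marginal product of capital equals n+g+δ: 0.23·k^(0.23−1) = 0.14. Solving, k_gold = (0.23/0.14)^(1/0.77) ≈ 1.9055.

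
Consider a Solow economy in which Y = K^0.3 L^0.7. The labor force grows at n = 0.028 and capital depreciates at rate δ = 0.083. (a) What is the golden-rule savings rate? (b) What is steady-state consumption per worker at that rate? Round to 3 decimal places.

(a) s_gold = 0.300; (b) c_gold ≈ 1.072

Capital per worker breaks even when investment replaces (n + δ)·k; here n + δ = 0.111.
For Cobb-Douglas, s_gold equals capital's share: s_gold = 0.3.
Maximizing c = f(k) − (n+δ)·k gives f'(k) = n+δ, i.e. 0.3·k^(0.3−1) = 0.111, so k_gold = (0.3/0.111)^(1/0.7) ≈ 4.1386.
y_gold = 4.1386^0.3 ≈ 1.5313; c_gold = (1−0.3)·y_gold ≈ 1.0719.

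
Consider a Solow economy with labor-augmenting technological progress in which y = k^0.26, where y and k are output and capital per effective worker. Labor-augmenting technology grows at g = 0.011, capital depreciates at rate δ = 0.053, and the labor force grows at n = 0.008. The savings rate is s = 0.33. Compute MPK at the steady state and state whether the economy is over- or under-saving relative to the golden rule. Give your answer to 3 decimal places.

The effective depreciation rate is n + g + δ = 0.008 + 0.011 + 0.053 = 0.072.
Steady-state k*: s·k^0.26 = 0.072·k gives k* = (0.33/0.072)^(1/0.74) ≈ 7.8251.
MPK = 0.26·7.8251^(-0.74) ≈ 0.0567.
MPK < n+g+δ = 0.072, so the economy is dynamically inefficient (over-saving).

over-saving; MPK ≈ 0.057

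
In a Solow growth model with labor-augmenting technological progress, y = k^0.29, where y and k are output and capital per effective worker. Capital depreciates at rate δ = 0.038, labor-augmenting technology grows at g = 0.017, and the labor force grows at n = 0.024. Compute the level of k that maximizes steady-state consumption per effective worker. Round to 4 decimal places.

k_gold ≈ 6.2438

Break-even investment rate: n + g + δ = 0.024 + 0.017 + 0.038 = 0.079.
Golden rule sets MPK = n+g+δ: 0.29·k^(0.29−1) = 0.079, so k_gold = (0.29/0.079)^(1/0.71) ≈ 6.2438.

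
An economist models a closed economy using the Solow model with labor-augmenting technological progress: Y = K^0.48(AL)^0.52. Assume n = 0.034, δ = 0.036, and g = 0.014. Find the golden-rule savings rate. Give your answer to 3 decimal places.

s_gold = 0.480

n + g + δ = 0.034 + 0.014 + 0.036 = 0.084.
At the golden rule MPK = n+g+δ, and in any Cobb-Douglas steady state s = (n+g+δ)·k/y = MPK·k/y = capital's share 0.48.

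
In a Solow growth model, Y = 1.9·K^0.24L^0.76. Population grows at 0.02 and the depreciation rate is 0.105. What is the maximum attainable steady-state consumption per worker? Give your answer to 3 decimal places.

c_gold ≈ 2.173

Break-even investment rate: n + δ = 0.02 + 0.105 = 0.125.
Golden rule sets MPK = n+δ: 0.24·1.9·k^(0.24−1) = 0.125, so k_gold = (0.24·1.9/0.125)^(1/0.76) ≈ 5.4897.
y_gold = 1.9·5.4897^0.24 ≈ 2.8592.
c_gold = y_gold − (n+δ)·k_gold = 2.8592 − 0.125·5.4897 ≈ 2.1730.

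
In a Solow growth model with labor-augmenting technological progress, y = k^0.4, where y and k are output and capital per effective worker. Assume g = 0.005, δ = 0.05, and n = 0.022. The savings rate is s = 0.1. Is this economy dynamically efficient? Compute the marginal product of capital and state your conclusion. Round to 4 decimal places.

dynamically efficient; MPK ≈ 0.3080

n + g + δ = 0.022 + 0.005 + 0.05 = 0.077.
Steady-state k*: s·k^0.4 = 0.077·k gives k* = (0.1/0.077)^(1/0.6) ≈ 1.5459.
MPK = 0.4·1.5459^(-0.6) ≈ 0.3080.
MPK > n+g+δ = 0.077, so the economy is dynamically efficient (under-saving).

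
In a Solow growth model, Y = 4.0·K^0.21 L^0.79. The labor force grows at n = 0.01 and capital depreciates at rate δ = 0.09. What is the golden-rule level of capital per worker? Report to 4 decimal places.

n + δ = 0.01 + 0.09 = 0.1.
Maximizing c = f(k) − (n+δ)·k gives f'(k) = n+δ, i.e. 0.21·4.0·k^(0.21−1) = 0.1, so k_gold = (0.21·4.0/0.1)^(1/0.79) ≈ 14.7902.

k_gold ≈ 14.7902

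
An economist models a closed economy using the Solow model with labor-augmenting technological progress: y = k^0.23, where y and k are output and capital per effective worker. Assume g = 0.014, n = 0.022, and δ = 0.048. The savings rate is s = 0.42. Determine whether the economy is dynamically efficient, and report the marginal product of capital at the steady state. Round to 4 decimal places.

Break-even investment rate: n + g + δ = 0.022 + 0.014 + 0.048 = 0.084.
Steady-state k*: s·k^0.23 = 0.084·k gives k* = (0.42/0.084)^(1/0.77) ≈ 8.0864.
MPK = 0.23·8.0864^(-0.77) ≈ 0.0460.
MPK < n+g+δ = 0.084, so the economy is dynamically inefficient (over-saving).

dynamically inefficient; MPK ≈ 0.0460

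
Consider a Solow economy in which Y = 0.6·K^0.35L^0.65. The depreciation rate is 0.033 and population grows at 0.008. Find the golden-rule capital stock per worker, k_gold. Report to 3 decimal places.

k_gold ≈ 12.344

Break-even investment rate: n + δ = 0.008 + 0.033 = 0.041.
Maximizing c = f(k) − (n+δ)·k gives f'(k) = n+δ, i.e. 0.35·0.6·k^(0.35−1) = 0.041, so k_gold = (0.35·0.6/0.041)^(1/0.65) ≈ 12.3435.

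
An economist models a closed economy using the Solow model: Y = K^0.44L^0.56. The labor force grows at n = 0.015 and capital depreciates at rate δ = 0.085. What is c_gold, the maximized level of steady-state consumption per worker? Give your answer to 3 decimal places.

c_gold ≈ 1.794

Capital per worker breaks even when investment replaces (n + δ)·k; here n + δ = 0.1.
At the golden rule the marginal product of capital equals n+δ: 0.44·k^(0.44−1) = 0.1. Solving, k_gold = (0.44/0.1)^(1/0.56) ≈ 14.0936.
y_gold = 14.0936^0.44 ≈ 3.2031.
c_gold = y_gold − (n+δ)·k_gold = 3.2031 − 0.1·14.0936 ≈ 1.7937.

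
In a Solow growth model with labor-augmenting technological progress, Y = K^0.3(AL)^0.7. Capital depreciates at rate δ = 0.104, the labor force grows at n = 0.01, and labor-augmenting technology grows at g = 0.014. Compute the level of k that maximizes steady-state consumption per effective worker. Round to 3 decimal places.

k_gold ≈ 3.376

Break-even investment rate: n + g + δ = 0.01 + 0.014 + 0.104 = 0.128.
Setting f'(k) = n+g+δ gives 0.3·k^(0.3−1) = 0.128, hence k_gold = (0.3/0.128)^(1/0.7) ≈ 3.3763.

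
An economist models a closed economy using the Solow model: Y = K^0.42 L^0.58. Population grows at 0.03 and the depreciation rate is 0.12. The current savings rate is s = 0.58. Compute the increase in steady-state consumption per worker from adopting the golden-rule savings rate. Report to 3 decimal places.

Δc ≈ 0.104

Break-even investment rate: n + δ = 0.03 + 0.12 = 0.15.
Current steady state (s = 0.58): k* = (0.58/0.15)^(1/0.58) ≈ 10.2955, y* = 10.2955^0.42 ≈ 2.6626, c* = (1−0.58)·2.6626 ≈ 1.1183.
Maximizing c = f(k) − (n+δ)·k gives f'(k) = n+δ, i.e. 0.42·k^(0.42−1) = 0.15, so k_gold = (0.42/0.15)^(1/0.58) ≈ 5.9015.
y_gold = 5.9015^0.42 ≈ 2.1077, c_gold = y_gold − 0.15·k_gold ≈ 1.2225.
Gain: Δc = 1.2225 − 1.1183 ≈ 0.1041.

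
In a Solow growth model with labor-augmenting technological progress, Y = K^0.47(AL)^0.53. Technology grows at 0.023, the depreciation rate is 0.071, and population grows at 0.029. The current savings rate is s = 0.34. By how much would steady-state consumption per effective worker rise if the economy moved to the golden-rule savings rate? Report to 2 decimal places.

Break-even investment rate: n + g + δ = 0.029 + 0.023 + 0.071 = 0.123.
Current steady state (s = 0.34): k* = (0.34/0.123)^(1/0.53) ≈ 6.8102, y* = 6.8102^0.47 ≈ 2.4637, c* = (1−0.34)·2.4637 ≈ 1.6260.
Setting f'(k) = n+g+δ gives 0.47·k^(0.47−1) = 0.123, hence k_gold = (0.47/0.123)^(1/0.53) ≈ 12.5452.
y_gold = 12.5452^0.47 ≈ 3.2831, c_gold = y_gold − 0.123·k_gold ≈ 1.7400.
Gain: Δc = 1.7400 − 1.6260 ≈ 0.1140.

Δc ≈ 0.11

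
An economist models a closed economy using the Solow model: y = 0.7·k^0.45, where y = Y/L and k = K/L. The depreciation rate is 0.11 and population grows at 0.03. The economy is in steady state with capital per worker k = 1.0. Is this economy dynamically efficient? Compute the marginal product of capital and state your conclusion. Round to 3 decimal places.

dynamically efficient; MPK ≈ 0.315

Capital per worker breaks even when investment replaces (n + δ)·k; here n + δ = 0.14.
MPK = 0.45·0.7·k^(0.45−1) = 0.45·0.7·1.0^(-0.55) ≈ 0.3150.
MPK > 0.14, so the economy is dynamically efficient (under-saving).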